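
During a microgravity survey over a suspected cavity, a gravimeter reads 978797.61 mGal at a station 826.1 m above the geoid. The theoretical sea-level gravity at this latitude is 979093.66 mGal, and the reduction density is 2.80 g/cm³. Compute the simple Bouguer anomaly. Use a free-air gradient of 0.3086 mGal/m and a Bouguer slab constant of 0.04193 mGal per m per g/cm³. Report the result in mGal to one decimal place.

-138.1

Free-air correction = 0.3086 × 826.1 = 254.93 mGal
Free-air anomaly = 978797.61 − 979093.66 + (254.93) = -41.12 mGal
Bouguer slab correction = 0.04193 × 2.80 × 826.1 = 96.99 mGal
Simple Bouguer anomaly = -41.12 − (96.99) = -138.11 mGal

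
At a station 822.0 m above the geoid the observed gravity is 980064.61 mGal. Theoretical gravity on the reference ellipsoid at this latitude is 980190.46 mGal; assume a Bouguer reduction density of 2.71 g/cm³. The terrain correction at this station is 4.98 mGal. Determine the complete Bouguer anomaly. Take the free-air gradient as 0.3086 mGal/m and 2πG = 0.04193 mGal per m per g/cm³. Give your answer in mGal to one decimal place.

Free-air correction = 0.3086 × 822.0 = 253.67 mGal
Free-air anomaly = 980064.61 − 980190.46 + (253.67) = 127.82 mGal
Bouguer slab correction = 0.04193 × 2.71 × 822.0 = 93.40 mGal
Simple Bouguer anomaly = 127.82 − (93.40) = 34.42 mGal
Complete Bouguer anomaly = 34.42 + 4.98 = 39.40 mGal

39.4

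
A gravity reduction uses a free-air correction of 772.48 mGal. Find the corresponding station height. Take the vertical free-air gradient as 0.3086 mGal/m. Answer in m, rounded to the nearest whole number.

h = 772.48 / 0.3086 = 2503.18 m

2503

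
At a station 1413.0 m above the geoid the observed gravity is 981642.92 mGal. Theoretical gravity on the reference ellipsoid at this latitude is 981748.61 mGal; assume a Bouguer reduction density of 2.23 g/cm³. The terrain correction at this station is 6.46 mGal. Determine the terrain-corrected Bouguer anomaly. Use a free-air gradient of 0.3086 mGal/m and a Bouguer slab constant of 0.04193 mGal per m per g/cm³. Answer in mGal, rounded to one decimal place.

204.7

Free-air correction = 0.3086 × 1413.0 = 436.05 mGal
Free-air anomaly = 981642.92 − 981748.61 + (436.05) = 330.36 mGal
Bouguer slab correction = 0.04193 × 2.23 × 1413.0 = 132.12 mGal
Simple Bouguer anomaly = 330.36 − (132.12) = 198.24 mGal
Complete Bouguer anomaly = 198.24 + 6.46 = 204.70 mGal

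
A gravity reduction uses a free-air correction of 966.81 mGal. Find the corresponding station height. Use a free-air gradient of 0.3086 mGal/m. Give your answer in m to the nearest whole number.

3133

h = 966.81 / 0.3086 = 3132.89 m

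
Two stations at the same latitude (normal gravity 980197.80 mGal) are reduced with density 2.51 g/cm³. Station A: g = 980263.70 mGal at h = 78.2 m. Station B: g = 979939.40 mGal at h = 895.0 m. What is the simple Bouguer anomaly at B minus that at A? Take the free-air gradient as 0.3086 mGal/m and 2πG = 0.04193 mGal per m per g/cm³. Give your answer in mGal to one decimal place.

-158.2

Δg_SB(A) = 980263.70 − 980197.80 + 0.3086×78.2 − 0.04193×2.51×78.2 = 81.80 mGal
Δg_SB(B) = 979939.40 − 980197.80 + 0.3086×895.0 − 0.04193×2.51×895.0 = -76.40 mGal
Difference = -76.40 − (81.80) = -158.20 mGal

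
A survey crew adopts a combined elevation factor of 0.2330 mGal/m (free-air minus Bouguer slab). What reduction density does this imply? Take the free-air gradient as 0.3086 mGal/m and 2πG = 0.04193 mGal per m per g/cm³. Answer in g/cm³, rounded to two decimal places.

1.80

0.2330 = 0.3086 − 0.04193 × ρ
ρ = (0.3086 − 0.2330) / 0.04193 = 1.80 g/cm³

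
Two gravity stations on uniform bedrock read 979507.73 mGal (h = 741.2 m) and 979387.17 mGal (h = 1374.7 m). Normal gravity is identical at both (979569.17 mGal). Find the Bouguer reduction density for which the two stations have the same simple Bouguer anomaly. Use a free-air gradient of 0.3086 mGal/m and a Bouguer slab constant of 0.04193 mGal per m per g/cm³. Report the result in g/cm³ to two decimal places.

2.82

Δg_obs = 979387.17 − 979507.73 = -120.56 mGal over Δh = 1374.7 − 741.2 = 633.5 m
Equal Bouguer anomalies ⇒ Δg_obs + (0.3086 − 0.04193ρ)·Δh = 0
0.3086 − 0.04193ρ = −Δg_obs/Δh = 0.19031
ρ = (0.3086 − 0.19031) / 0.04193 = 2.82 g/cm³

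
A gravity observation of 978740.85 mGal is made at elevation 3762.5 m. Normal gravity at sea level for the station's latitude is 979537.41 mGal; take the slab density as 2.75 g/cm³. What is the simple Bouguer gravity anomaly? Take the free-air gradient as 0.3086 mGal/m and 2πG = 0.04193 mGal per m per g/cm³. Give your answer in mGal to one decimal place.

Free-air correction = 0.3086 × 3762.5 = 1161.11 mGal
Free-air anomaly = 978740.85 − 979537.41 + (1161.11) = 364.55 mGal
Bouguer slab correction = 0.04193 × 2.75 × 3762.5 = 433.84 mGal
Simple Bouguer anomaly = 364.55 − (433.84) = -69.29 mGal

-69.3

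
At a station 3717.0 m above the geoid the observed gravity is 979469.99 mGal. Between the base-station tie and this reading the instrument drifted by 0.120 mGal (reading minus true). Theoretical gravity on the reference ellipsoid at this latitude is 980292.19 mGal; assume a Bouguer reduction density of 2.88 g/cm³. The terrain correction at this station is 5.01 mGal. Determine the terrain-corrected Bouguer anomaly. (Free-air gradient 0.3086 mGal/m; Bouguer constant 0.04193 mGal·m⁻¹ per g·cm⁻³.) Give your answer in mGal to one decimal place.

Drift-corrected reading = 979469.99 − (0.120) = 979469.870 mGal
Free-air correction = 0.3086 × 3717.0 = 1147.07 mGal
Free-air anomaly = 979469.870 − 980292.19 + (1147.07) = 324.750 mGal
Bouguer slab correction = 0.04193 × 2.88 × 3717.0 = 448.86 mGal
Simple Bouguer anomaly = 324.750 − (448.86) = -124.110 mGal
Complete Bouguer anomaly = -124.110 + 5.01 = -119.100 mGal

-119.1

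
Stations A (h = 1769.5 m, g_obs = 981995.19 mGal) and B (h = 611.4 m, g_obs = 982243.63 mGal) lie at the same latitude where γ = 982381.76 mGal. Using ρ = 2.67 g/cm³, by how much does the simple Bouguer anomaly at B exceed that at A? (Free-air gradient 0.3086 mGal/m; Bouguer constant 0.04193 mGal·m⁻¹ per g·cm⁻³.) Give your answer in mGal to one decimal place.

20.7

Δg_SB(A) = 981995.19 − 982381.76 + 0.3086×1769.5 − 0.04193×2.67×1769.5 = -38.60 mGal
Δg_SB(B) = 982243.63 − 982381.76 + 0.3086×611.4 − 0.04193×2.67×611.4 = -17.90 mGal
Difference = -17.90 − (-38.60) = 20.70 mGal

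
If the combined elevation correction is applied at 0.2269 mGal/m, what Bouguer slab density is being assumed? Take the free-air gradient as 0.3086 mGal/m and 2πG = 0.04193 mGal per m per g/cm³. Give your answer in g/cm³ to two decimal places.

0.2269 = 0.3086 − 0.04193 × ρ
ρ = (0.3086 − 0.2269) / 0.04193 = 1.95 g/cm³

1.95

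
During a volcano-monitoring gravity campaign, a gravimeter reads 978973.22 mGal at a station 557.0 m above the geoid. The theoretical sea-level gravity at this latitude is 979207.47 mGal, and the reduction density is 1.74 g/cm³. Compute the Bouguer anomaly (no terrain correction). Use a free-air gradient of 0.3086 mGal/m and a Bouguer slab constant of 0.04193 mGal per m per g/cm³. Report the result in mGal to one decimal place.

-103.0

Free-air correction = 0.3086 × 557.0 = 171.89 mGal
Free-air anomaly = 978973.22 − 979207.47 + (171.89) = -62.36 mGal
Bouguer slab correction = 0.04193 × 1.74 × 557.0 = 40.64 mGal
Simple Bouguer anomaly = -62.36 − (40.64) = -103.00 mGal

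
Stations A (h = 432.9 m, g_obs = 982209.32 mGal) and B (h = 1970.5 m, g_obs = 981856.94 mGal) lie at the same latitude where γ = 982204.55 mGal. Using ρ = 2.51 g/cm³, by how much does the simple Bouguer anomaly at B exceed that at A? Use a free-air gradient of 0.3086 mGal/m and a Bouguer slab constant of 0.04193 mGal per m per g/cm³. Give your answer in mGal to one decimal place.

-39.7

Δg_SB(A) = 982209.32 − 982204.55 + 0.3086×432.9 − 0.04193×2.51×432.9 = 92.80 mGal
Δg_SB(B) = 981856.94 − 982204.55 + 0.3086×1970.5 − 0.04193×2.51×1970.5 = 53.10 mGal
Difference = 53.10 − (92.80) = -39.70 mGal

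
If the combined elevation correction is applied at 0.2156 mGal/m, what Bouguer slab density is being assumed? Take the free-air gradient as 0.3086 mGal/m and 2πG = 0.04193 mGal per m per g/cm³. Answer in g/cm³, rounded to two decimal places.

2.22

0.2156 = 0.3086 − 0.04193 × ρ
ρ = (0.3086 − 0.2156) / 0.04193 = 2.22 g/cm³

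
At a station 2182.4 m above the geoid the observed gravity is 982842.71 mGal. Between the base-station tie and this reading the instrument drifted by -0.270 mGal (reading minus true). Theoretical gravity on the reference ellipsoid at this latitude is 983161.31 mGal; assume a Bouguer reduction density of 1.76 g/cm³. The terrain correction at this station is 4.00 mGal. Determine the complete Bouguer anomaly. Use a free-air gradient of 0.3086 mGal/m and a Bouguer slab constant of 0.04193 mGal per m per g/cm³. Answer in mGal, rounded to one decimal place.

198.1

Drift-corrected reading = 982842.71 − (-0.270) = 982842.980 mGal
Free-air correction = 0.3086 × 2182.4 = 673.49 mGal
Free-air anomaly = 982842.980 − 983161.31 + (673.49) = 355.160 mGal
Bouguer slab correction = 0.04193 × 1.76 × 2182.4 = 161.05 mGal
Simple Bouguer anomaly = 355.160 − (161.05) = 194.110 mGal
Complete Bouguer anomaly = 194.110 + 4.00 = 198.110 mGal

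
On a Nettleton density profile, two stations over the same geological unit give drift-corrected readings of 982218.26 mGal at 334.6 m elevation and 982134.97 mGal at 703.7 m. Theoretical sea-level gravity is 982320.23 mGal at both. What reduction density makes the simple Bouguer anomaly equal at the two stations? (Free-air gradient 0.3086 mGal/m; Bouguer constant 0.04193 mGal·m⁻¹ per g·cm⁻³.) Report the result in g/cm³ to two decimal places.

Δg_obs = 982134.97 − 982218.26 = -83.29 mGal over Δh = 703.7 − 334.6 = 369.1 m
Equal Bouguer anomalies ⇒ Δg_obs + (0.3086 − 0.04193ρ)·Δh = 0
0.3086 − 0.04193ρ = −Δg_obs/Δh = 0.22566
ρ = (0.3086 − 0.22566) / 0.04193 = 1.98 g/cm³

1.98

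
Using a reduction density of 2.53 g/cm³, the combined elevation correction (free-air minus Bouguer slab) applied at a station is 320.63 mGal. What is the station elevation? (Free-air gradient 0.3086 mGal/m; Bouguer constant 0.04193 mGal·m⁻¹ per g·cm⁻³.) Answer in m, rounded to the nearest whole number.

Combined gradient = 0.3086 − 0.04193 × 2.53 = 0.2025171 mGal/m
h = 320.63 / 0.2025171 = 1583.22 m

1583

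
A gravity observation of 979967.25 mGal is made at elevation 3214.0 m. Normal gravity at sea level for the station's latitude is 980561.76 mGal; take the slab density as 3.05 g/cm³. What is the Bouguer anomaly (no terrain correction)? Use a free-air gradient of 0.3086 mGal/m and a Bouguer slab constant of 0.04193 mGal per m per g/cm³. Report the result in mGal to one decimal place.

Free-air correction = 0.3086 × 3214.0 = 991.84 mGal
Free-air anomaly = 979967.25 − 980561.76 + (991.84) = 397.33 mGal
Bouguer slab correction = 0.04193 × 3.05 × 3214.0 = 411.03 mGal
Simple Bouguer anomaly = 397.33 − (411.03) = -13.70 mGal

-13.7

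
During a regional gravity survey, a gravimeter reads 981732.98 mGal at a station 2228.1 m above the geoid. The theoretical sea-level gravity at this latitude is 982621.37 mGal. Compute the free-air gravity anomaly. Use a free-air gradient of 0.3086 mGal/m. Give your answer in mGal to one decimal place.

-200.8

Free-air correction = 0.3086 × 2228.1 = 687.59 mGal
Free-air anomaly = 981732.98 − 982621.37 + (687.59) = -200.80 mGal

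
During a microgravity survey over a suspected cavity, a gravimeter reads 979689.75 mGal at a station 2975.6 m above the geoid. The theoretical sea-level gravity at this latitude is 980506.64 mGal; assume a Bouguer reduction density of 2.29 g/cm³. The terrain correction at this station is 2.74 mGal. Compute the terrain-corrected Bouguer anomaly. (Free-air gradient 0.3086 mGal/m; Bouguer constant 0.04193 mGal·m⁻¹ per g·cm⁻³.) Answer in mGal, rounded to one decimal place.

Free-air correction = 0.3086 × 2975.6 = 918.27 mGal
Free-air anomaly = 979689.75 − 980506.64 + (918.27) = 101.38 mGal
Bouguer slab correction = 0.04193 × 2.29 × 2975.6 = 285.72 mGal
Simple Bouguer anomaly = 101.38 − (285.72) = -184.34 mGal
Complete Bouguer anomaly = -184.34 + 2.74 = -181.60 mGal

-181.6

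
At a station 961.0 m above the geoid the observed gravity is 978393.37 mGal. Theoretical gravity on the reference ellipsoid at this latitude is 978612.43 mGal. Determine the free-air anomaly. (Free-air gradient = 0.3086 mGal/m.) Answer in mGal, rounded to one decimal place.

77.5

Free-air correction = 0.3086 × 961.0 = 296.56 mGal
Free-air anomaly = 978393.37 − 978612.43 + (296.56) = 77.50 mGal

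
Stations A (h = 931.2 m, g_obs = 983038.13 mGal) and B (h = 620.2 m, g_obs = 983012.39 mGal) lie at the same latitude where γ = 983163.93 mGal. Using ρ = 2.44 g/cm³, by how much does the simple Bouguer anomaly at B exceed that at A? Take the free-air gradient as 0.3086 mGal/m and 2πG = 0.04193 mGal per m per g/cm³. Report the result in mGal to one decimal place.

-89.9

Δg_SB(A) = 983038.13 − 983163.93 + 0.3086×931.2 − 0.04193×2.44×931.2 = 66.30 mGal
Δg_SB(B) = 983012.39 − 983163.93 + 0.3086×620.2 − 0.04193×2.44×620.2 = -23.60 mGal
Difference = -23.60 − (66.30) = -89.90 mGal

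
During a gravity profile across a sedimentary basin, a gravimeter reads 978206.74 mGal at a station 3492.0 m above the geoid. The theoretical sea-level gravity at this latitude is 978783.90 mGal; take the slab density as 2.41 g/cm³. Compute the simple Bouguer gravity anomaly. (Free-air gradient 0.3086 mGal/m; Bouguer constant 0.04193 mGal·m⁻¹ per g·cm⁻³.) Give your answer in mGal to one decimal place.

Free-air correction = 0.3086 × 3492.0 = 1077.63 mGal
Free-air anomaly = 978206.74 − 978783.90 + (1077.63) = 500.47 mGal
Bouguer slab correction = 0.04193 × 2.41 × 3492.0 = 352.87 mGal
Simple Bouguer anomaly = 500.47 − (352.87) = 147.60 mGal

147.6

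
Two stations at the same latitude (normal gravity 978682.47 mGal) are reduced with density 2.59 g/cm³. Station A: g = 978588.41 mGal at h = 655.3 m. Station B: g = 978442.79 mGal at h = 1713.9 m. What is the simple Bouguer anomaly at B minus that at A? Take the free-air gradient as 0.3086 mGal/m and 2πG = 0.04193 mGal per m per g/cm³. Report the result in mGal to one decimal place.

Δg_SB(A) = 978588.41 − 978682.47 + 0.3086×655.3 − 0.04193×2.59×655.3 = 37.00 mGal
Δg_SB(B) = 978442.79 − 978682.47 + 0.3086×1713.9 − 0.04193×2.59×1713.9 = 103.10 mGal
Difference = 103.10 − (37.00) = 66.10 mGal

66.1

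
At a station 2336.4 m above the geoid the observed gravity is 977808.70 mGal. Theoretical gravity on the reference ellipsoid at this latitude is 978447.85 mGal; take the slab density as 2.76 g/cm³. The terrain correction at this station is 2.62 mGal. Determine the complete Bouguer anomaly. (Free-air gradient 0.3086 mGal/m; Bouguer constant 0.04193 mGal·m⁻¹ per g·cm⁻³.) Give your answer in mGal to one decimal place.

Free-air correction = 0.3086 × 2336.4 = 721.01 mGal
Free-air anomaly = 977808.70 − 978447.85 + (721.01) = 81.86 mGal
Bouguer slab correction = 0.04193 × 2.76 × 2336.4 = 270.38 mGal
Simple Bouguer anomaly = 81.86 − (270.38) = -188.52 mGal
Complete Bouguer anomaly = -188.52 + 2.62 = -185.90 mGal

-185.9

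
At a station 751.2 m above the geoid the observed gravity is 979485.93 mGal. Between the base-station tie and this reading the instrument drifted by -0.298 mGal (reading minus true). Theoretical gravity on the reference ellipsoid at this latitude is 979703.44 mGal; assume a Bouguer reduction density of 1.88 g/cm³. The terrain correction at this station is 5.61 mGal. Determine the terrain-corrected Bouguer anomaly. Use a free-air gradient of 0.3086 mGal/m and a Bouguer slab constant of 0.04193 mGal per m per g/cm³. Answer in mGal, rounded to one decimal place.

-39.0

Drift-corrected reading = 979485.93 − (-0.298) = 979486.228 mGal
Free-air correction = 0.3086 × 751.2 = 231.82 mGal
Free-air anomaly = 979486.228 − 979703.44 + (231.82) = 14.608 mGal
Bouguer slab correction = 0.04193 × 1.88 × 751.2 = 59.22 mGal
Simple Bouguer anomaly = 14.608 − (59.22) = -44.612 mGal
Complete Bouguer anomaly = -44.612 + 5.61 = -39.002 mGal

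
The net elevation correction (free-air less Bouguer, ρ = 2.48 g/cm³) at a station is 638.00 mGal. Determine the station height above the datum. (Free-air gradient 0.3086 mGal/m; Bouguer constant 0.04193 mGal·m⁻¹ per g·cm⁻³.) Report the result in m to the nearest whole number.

3118

Combined gradient = 0.3086 − 0.04193 × 2.48 = 0.2046136 mGal/m
h = 638.00 / 0.2046136 = 3118.07 m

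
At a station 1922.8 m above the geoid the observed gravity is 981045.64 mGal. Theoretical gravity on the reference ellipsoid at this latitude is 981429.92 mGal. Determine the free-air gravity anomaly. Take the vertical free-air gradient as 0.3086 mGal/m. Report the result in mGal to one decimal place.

Free-air correction = 0.3086 × 1922.8 = 593.38 mGal
Free-air anomaly = 981045.64 − 981429.92 + (593.38) = 209.10 mGal

209.1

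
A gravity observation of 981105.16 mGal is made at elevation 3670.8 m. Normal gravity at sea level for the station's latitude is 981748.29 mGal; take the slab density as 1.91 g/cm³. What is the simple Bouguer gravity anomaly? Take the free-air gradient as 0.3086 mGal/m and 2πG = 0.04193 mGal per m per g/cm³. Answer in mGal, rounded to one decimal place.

195.7

Free-air correction = 0.3086 × 3670.8 = 1132.81 mGal
Free-air anomaly = 981105.16 − 981748.29 + (1132.81) = 489.68 mGal
Bouguer slab correction = 0.04193 × 1.91 × 3670.8 = 293.98 mGal
Simple Bouguer anomaly = 489.68 − (293.98) = 195.70 mGal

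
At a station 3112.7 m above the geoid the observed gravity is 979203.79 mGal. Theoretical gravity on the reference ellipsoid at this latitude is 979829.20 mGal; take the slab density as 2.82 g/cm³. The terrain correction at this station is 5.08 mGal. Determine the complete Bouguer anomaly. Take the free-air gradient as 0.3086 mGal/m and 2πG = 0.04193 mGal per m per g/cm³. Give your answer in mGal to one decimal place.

-27.8

Free-air correction = 0.3086 × 3112.7 = 960.58 mGal
Free-air anomaly = 979203.79 − 979829.20 + (960.58) = 335.17 mGal
Bouguer slab correction = 0.04193 × 2.82 × 3112.7 = 368.05 mGal
Simple Bouguer anomaly = 335.17 − (368.05) = -32.88 mGal
Complete Bouguer anomaly = -32.88 + 5.08 = -27.80 mGal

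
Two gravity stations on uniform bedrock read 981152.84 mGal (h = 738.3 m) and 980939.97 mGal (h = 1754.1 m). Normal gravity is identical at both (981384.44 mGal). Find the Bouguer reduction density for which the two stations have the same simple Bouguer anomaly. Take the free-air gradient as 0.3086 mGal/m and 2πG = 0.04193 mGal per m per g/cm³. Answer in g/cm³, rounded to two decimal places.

Δg_obs = 980939.97 − 981152.84 = -212.87 mGal over Δh = 1754.1 − 738.3 = 1015.8 m
Equal Bouguer anomalies ⇒ Δg_obs + (0.3086 − 0.04193ρ)·Δh = 0
0.3086 − 0.04193ρ = −Δg_obs/Δh = 0.20956
ρ = (0.3086 − 0.20956) / 0.04193 = 2.36 g/cm³

2.36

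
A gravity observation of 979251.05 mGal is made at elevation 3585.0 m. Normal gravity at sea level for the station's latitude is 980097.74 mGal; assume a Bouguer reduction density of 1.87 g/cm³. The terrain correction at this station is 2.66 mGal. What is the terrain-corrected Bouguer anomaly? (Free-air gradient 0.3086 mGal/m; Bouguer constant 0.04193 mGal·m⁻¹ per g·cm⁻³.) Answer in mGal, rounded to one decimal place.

-18.8

Free-air correction = 0.3086 × 3585.0 = 1106.33 mGal
Free-air anomaly = 979251.05 − 980097.74 + (1106.33) = 259.64 mGal
Bouguer slab correction = 0.04193 × 1.87 × 3585.0 = 281.10 mGal
Simple Bouguer anomaly = 259.64 − (281.10) = -21.46 mGal
Complete Bouguer anomaly = -21.46 + 2.66 = -18.80 mGal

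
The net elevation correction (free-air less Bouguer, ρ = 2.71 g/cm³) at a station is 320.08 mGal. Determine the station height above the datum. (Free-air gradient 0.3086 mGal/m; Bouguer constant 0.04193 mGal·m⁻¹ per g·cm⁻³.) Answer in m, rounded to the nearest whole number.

Combined gradient = 0.3086 − 0.04193 × 2.71 = 0.1949697 mGal/m
h = 320.08 / 0.1949697 = 1641.69 m

1642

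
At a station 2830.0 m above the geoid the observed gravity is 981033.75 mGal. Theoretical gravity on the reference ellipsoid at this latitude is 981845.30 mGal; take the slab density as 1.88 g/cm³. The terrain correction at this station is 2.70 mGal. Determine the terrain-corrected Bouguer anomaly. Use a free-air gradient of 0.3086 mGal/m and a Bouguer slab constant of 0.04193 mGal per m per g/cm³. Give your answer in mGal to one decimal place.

Free-air correction = 0.3086 × 2830.0 = 873.34 mGal
Free-air anomaly = 981033.75 − 981845.30 + (873.34) = 61.79 mGal
Bouguer slab correction = 0.04193 × 1.88 × 2830.0 = 223.08 mGal
Simple Bouguer anomaly = 61.79 − (223.08) = -161.29 mGal
Complete Bouguer anomaly = -161.29 + 2.70 = -158.59 mGal

-158.6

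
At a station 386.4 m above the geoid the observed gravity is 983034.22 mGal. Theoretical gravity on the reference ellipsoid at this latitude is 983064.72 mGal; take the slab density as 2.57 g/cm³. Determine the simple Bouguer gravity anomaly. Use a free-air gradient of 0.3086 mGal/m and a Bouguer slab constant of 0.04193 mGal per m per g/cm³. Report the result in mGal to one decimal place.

47.1

Free-air correction = 0.3086 × 386.4 = 119.24 mGal
Free-air anomaly = 983034.22 − 983064.72 + (119.24) = 88.74 mGal
Bouguer slab correction = 0.04193 × 2.57 × 386.4 = 41.64 mGal
Simple Bouguer anomaly = 88.74 − (41.64) = 47.10 mGal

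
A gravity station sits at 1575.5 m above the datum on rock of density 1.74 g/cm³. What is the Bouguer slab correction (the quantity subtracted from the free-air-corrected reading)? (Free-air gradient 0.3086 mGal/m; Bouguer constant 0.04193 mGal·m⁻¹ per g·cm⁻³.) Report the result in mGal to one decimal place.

Bouguer slab correction = 0.04193 × 1.74 × 1575.5 = 114.9 mGal

114.9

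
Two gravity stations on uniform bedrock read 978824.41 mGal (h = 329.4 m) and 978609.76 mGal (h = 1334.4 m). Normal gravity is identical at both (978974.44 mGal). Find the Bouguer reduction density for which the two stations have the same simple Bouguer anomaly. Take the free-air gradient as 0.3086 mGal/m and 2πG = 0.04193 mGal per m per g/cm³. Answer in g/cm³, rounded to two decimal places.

2.27

Δg_obs = 978609.76 − 978824.41 = -214.65 mGal over Δh = 1334.4 − 329.4 = 1005.0 m
Equal Bouguer anomalies ⇒ Δg_obs + (0.3086 − 0.04193ρ)·Δh = 0
0.3086 − 0.04193ρ = −Δg_obs/Δh = 0.21358
ρ = (0.3086 − 0.21358) / 0.04193 = 2.27 g/cm³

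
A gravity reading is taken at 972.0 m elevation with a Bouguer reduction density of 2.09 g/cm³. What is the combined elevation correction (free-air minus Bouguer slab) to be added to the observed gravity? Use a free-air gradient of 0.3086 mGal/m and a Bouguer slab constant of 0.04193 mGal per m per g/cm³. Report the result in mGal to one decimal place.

Combined gradient = 0.3086 − 0.04193 × 2.09 = 0.2209663 mGal/m
Combined elevation correction = 0.2209663 × 972.0 = 214.8 mGal

214.8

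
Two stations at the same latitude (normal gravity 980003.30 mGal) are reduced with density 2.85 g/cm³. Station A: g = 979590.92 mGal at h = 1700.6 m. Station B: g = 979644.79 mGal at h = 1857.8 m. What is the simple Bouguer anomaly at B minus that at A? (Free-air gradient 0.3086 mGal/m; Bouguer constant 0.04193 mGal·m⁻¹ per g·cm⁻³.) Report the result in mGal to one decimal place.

83.6

Δg_SB(A) = 979590.92 − 980003.30 + 0.3086×1700.6 − 0.04193×2.85×1700.6 = -90.80 mGal
Δg_SB(B) = 979644.79 − 980003.30 + 0.3086×1857.8 − 0.04193×2.85×1857.8 = -7.20 mGal
Difference = -7.20 − (-90.80) = 83.60 mGal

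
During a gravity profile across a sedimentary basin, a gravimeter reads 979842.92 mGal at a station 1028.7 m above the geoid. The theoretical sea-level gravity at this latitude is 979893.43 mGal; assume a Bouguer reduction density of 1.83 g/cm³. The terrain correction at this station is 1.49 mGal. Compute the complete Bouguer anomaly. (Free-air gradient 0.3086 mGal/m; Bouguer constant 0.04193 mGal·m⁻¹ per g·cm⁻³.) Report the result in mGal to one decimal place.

Free-air correction = 0.3086 × 1028.7 = 317.46 mGal
Free-air anomaly = 979842.92 − 979893.43 + (317.46) = 266.95 mGal
Bouguer slab correction = 0.04193 × 1.83 × 1028.7 = 78.93 mGal
Simple Bouguer anomaly = 266.95 − (78.93) = 188.02 mGal
Complete Bouguer anomaly = 188.02 + 1.49 = 189.51 mGal

189.5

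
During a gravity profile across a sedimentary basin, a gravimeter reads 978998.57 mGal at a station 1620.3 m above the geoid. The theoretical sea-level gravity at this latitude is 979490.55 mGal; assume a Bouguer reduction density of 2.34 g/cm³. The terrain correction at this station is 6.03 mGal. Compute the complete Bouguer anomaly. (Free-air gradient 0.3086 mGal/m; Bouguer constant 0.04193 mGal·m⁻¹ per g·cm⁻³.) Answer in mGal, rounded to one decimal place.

Free-air correction = 0.3086 × 1620.3 = 500.02 mGal
Free-air anomaly = 978998.57 − 979490.55 + (500.02) = 8.04 mGal
Bouguer slab correction = 0.04193 × 2.34 × 1620.3 = 158.98 mGal
Simple Bouguer anomaly = 8.04 − (158.98) = -150.94 mGal
Complete Bouguer anomaly = -150.94 + 6.03 = -144.91 mGal

-144.9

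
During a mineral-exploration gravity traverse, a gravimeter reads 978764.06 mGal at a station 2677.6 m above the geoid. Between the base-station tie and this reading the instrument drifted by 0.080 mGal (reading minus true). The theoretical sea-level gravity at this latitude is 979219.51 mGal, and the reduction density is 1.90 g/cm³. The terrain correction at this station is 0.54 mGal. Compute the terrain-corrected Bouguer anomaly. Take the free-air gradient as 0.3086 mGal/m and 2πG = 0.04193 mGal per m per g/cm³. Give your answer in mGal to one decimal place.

158.0

Drift-corrected reading = 978764.06 − (0.080) = 978763.980 mGal
Free-air correction = 0.3086 × 2677.6 = 826.31 mGal
Free-air anomaly = 978763.980 − 979219.51 + (826.31) = 370.780 mGal
Bouguer slab correction = 0.04193 × 1.90 × 2677.6 = 213.32 mGal
Simple Bouguer anomaly = 370.780 − (213.32) = 157.460 mGal
Complete Bouguer anomaly = 157.460 + 0.54 = 158.000 mGal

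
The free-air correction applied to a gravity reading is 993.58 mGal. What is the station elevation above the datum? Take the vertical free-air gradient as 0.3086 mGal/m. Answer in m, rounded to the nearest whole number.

h = 993.58 / 0.3086 = 3219.64 m

3220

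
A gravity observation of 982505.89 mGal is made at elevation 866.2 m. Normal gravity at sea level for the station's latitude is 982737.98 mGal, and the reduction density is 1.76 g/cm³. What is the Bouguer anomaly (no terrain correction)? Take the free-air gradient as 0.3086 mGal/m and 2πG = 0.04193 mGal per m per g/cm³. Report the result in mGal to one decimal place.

Free-air correction = 0.3086 × 866.2 = 267.31 mGal
Free-air anomaly = 982505.89 − 982737.98 + (267.31) = 35.22 mGal
Bouguer slab correction = 0.04193 × 1.76 × 866.2 = 63.92 mGal
Simple Bouguer anomaly = 35.22 − (63.92) = -28.70 mGal

-28.7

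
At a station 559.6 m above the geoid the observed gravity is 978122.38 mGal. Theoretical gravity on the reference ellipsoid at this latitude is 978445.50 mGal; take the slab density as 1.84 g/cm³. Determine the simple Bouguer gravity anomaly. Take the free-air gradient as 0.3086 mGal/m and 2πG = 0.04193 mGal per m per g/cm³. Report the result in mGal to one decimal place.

-193.6

Free-air correction = 0.3086 × 559.6 = 172.69 mGal
Free-air anomaly = 978122.38 − 978445.50 + (172.69) = -150.43 mGal
Bouguer slab correction = 0.04193 × 1.84 × 559.6 = 43.17 mGal
Simple Bouguer anomaly = -150.43 − (43.17) = -193.60 mGal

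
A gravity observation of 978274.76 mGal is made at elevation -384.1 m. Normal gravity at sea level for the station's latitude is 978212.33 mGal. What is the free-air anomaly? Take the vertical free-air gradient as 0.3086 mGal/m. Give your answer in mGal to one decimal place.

Free-air correction = 0.3086 × -384.1 = -118.53 mGal
Free-air anomaly = 978274.76 − 978212.33 + (-118.53) = -56.10 mGal

-56.1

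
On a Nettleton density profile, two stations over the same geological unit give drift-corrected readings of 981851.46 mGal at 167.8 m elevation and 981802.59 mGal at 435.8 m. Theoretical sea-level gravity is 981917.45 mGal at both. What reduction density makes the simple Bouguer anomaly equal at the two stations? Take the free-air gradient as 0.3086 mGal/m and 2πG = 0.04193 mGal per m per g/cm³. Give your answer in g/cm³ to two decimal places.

Δg_obs = 981802.59 − 981851.46 = -48.87 mGal over Δh = 435.8 − 167.8 = 268.0 m
Equal Bouguer anomalies ⇒ Δg_obs + (0.3086 − 0.04193ρ)·Δh = 0
0.3086 − 0.04193ρ = −Δg_obs/Δh = 0.18235
ρ = (0.3086 − 0.18235) / 0.04193 = 3.01 g/cm³

3.01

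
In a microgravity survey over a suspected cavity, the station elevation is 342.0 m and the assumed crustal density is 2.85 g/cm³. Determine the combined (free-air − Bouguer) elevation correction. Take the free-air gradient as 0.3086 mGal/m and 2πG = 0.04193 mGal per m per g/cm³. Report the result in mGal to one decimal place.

64.7

Combined gradient = 0.3086 − 0.04193 × 2.85 = 0.1890995 mGal/m
Combined elevation correction = 0.1890995 × 342.0 = 64.7 mGal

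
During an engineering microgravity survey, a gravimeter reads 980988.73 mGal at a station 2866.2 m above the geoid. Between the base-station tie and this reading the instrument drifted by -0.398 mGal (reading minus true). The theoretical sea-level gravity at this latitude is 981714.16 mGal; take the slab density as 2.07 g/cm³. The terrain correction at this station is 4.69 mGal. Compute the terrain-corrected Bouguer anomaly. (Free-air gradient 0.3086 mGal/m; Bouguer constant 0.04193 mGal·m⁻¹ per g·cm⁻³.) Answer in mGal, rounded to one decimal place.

Drift-corrected reading = 980988.73 − (-0.398) = 980989.128 mGal
Free-air correction = 0.3086 × 2866.2 = 884.51 mGal
Free-air anomaly = 980989.128 − 981714.16 + (884.51) = 159.478 mGal
Bouguer slab correction = 0.04193 × 2.07 × 2866.2 = 248.77 mGal
Simple Bouguer anomaly = 159.478 − (248.77) = -89.292 mGal
Complete Bouguer anomaly = -89.292 + 4.69 = -84.602 mGal

-84.6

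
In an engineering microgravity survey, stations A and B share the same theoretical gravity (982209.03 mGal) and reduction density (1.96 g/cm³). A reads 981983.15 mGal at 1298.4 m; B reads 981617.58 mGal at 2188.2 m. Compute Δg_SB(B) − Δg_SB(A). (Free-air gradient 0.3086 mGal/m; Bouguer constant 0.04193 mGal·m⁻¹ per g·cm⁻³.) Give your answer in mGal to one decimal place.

Δg_SB(A) = 981983.15 − 982209.03 + 0.3086×1298.4 − 0.04193×1.96×1298.4 = 68.10 mGal
Δg_SB(B) = 981617.58 − 982209.03 + 0.3086×2188.2 − 0.04193×1.96×2188.2 = -96.00 mGal
Difference = -96.00 − (68.10) = -164.10 mGal

-164.1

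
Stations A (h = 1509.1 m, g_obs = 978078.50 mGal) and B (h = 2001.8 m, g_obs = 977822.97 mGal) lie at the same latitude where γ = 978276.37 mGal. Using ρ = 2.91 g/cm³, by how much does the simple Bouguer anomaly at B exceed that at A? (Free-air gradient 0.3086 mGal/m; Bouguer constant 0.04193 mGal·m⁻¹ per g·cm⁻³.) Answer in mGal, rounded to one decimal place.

Δg_SB(A) = 978078.50 − 978276.37 + 0.3086×1509.1 − 0.04193×2.91×1509.1 = 83.70 mGal
Δg_SB(B) = 977822.97 − 978276.37 + 0.3086×2001.8 − 0.04193×2.91×2001.8 = -79.90 mGal
Difference = -79.90 − (83.70) = -163.60 mGal

-163.6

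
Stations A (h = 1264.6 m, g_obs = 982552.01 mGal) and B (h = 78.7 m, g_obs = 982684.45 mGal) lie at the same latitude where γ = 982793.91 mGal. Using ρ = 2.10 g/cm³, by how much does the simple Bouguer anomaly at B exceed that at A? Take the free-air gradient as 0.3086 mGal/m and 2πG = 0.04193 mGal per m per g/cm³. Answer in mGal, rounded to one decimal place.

Δg_SB(A) = 982552.01 − 982793.91 + 0.3086×1264.6 − 0.04193×2.10×1264.6 = 37.00 mGal
Δg_SB(B) = 982684.45 − 982793.91 + 0.3086×78.7 − 0.04193×2.10×78.7 = -92.10 mGal
Difference = -92.10 − (37.00) = -129.10 mGal

-129.1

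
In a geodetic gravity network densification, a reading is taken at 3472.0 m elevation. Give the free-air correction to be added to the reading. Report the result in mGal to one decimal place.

Free-air correction = 0.3086 × 3472.0 = 1071.5 mGal

1071.5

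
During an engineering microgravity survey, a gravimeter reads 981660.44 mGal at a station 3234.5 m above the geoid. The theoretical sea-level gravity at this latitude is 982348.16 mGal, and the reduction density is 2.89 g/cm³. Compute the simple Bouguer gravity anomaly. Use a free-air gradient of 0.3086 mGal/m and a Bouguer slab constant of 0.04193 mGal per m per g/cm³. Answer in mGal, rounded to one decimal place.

Free-air correction = 0.3086 × 3234.5 = 998.17 mGal
Free-air anomaly = 981660.44 − 982348.16 + (998.17) = 310.45 mGal
Bouguer slab correction = 0.04193 × 2.89 × 3234.5 = 391.95 mGal
Simple Bouguer anomaly = 310.45 − (391.95) = -81.50 mGal

-81.5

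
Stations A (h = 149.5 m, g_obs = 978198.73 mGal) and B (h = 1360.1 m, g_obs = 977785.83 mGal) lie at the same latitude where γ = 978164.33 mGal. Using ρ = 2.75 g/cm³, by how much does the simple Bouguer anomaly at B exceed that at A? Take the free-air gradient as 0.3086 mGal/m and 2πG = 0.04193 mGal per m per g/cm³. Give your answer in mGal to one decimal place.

-178.9

Δg_SB(A) = 978198.73 − 978164.33 + 0.3086×149.5 − 0.04193×2.75×149.5 = 63.30 mGal
Δg_SB(B) = 977785.83 − 978164.33 + 0.3086×1360.1 − 0.04193×2.75×1360.1 = -115.60 mGal
Difference = -115.60 − (63.30) = -178.90 mGal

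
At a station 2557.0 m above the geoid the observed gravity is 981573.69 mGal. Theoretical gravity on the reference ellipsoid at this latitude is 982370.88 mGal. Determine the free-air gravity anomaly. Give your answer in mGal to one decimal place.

-8.1

Free-air correction = 0.3086 × 2557.0 = 789.09 mGal
Free-air anomaly = 981573.69 − 982370.88 + (789.09) = -8.10 mGal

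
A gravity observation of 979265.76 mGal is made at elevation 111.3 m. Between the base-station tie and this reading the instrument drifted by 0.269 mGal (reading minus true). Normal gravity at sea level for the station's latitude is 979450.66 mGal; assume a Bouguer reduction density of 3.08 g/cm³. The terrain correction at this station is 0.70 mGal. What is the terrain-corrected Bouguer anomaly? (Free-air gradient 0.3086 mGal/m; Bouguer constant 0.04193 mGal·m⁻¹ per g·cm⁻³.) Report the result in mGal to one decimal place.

-164.5

Drift-corrected reading = 979265.76 − (0.269) = 979265.491 mGal
Free-air correction = 0.3086 × 111.3 = 34.35 mGal
Free-air anomaly = 979265.491 − 979450.66 + (34.35) = -150.819 mGal
Bouguer slab correction = 0.04193 × 3.08 × 111.3 = 14.37 mGal
Simple Bouguer anomaly = -150.819 − (14.37) = -165.189 mGal
Complete Bouguer anomaly = -165.189 + 0.70 = -164.489 mGal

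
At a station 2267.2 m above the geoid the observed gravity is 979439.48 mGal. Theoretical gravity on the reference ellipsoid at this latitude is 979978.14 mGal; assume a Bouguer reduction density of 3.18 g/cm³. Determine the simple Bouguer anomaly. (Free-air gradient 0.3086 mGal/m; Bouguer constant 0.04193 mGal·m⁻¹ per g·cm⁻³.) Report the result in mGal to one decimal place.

-141.3

Free-air correction = 0.3086 × 2267.2 = 699.66 mGal
Free-air anomaly = 979439.48 − 979978.14 + (699.66) = 161.00 mGal
Bouguer slab correction = 0.04193 × 3.18 × 2267.2 = 302.30 mGal
Simple Bouguer anomaly = 161.00 − (302.30) = -141.30 mGal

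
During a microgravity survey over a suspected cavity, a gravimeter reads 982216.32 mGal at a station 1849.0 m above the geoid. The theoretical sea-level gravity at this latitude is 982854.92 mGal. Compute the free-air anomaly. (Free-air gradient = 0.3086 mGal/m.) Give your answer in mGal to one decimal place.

Free-air correction = 0.3086 × 1849.0 = 570.60 mGal
Free-air anomaly = 982216.32 − 982854.92 + (570.60) = -68.00 mGal

-68.0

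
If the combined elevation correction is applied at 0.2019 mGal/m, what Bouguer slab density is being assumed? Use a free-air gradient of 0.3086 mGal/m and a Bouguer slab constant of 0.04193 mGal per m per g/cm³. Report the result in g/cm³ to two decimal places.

2.54

0.2019 = 0.3086 − 0.04193 × ρ
ρ = (0.3086 − 0.2019) / 0.04193 = 2.54 g/cm³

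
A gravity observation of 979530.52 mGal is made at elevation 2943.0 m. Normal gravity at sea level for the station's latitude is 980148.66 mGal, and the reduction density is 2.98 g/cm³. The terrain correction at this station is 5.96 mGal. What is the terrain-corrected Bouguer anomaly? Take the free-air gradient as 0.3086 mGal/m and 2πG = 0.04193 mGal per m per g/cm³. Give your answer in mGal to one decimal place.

Free-air correction = 0.3086 × 2943.0 = 908.21 mGal
Free-air anomaly = 979530.52 − 980148.66 + (908.21) = 290.07 mGal
Bouguer slab correction = 0.04193 × 2.98 × 2943.0 = 367.73 mGal
Simple Bouguer anomaly = 290.07 − (367.73) = -77.66 mGal
Complete Bouguer anomaly = -77.66 + 5.96 = -71.70 mGal

-71.7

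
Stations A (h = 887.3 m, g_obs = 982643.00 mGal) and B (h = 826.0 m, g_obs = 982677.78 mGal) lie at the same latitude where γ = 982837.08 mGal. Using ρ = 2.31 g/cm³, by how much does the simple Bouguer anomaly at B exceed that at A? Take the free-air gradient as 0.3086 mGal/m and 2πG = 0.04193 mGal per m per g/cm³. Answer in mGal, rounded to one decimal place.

21.8

Δg_SB(A) = 982643.00 − 982837.08 + 0.3086×887.3 − 0.04193×2.31×887.3 = -6.20 mGal
Δg_SB(B) = 982677.78 − 982837.08 + 0.3086×826.0 − 0.04193×2.31×826.0 = 15.60 mGal
Difference = 15.60 − (-6.20) = 21.80 mGal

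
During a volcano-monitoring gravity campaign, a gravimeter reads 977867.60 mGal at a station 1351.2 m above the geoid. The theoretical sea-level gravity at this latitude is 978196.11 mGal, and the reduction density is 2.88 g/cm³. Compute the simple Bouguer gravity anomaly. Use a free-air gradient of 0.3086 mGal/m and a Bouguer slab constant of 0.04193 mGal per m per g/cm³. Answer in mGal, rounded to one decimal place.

-74.7

Free-air correction = 0.3086 × 1351.2 = 416.98 mGal
Free-air anomaly = 977867.60 − 978196.11 + (416.98) = 88.47 mGal
Bouguer slab correction = 0.04193 × 2.88 × 1351.2 = 163.17 mGal
Simple Bouguer anomaly = 88.47 − (163.17) = -74.70 mGal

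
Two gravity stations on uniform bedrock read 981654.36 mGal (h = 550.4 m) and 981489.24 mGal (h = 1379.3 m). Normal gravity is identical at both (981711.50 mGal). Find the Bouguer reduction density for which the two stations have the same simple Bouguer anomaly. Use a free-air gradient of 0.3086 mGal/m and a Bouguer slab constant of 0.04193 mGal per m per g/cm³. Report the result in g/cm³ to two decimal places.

2.61

Δg_obs = 981489.24 − 981654.36 = -165.12 mGal over Δh = 1379.3 − 550.4 = 828.9 m
Equal Bouguer anomalies ⇒ Δg_obs + (0.3086 − 0.04193ρ)·Δh = 0
0.3086 − 0.04193ρ = −Δg_obs/Δh = 0.19920
ρ = (0.3086 − 0.19920) / 0.04193 = 2.61 g/cm³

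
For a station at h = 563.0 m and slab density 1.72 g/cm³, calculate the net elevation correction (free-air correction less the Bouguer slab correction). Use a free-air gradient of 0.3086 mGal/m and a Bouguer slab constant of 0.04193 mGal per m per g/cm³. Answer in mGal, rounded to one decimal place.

133.1

Combined gradient = 0.3086 − 0.04193 × 1.72 = 0.2364804 mGal/m
Combined elevation correction = 0.2364804 × 563.0 = 133.1 mGal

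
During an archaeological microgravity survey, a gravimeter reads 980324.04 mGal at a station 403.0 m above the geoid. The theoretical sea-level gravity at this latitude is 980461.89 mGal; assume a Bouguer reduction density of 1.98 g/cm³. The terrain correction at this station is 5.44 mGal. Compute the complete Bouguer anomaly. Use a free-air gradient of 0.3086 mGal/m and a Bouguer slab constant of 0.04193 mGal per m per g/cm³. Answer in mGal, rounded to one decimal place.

Free-air correction = 0.3086 × 403.0 = 124.37 mGal
Free-air anomaly = 980324.04 − 980461.89 + (124.37) = -13.48 mGal
Bouguer slab correction = 0.04193 × 1.98 × 403.0 = 33.46 mGal
Simple Bouguer anomaly = -13.48 − (33.46) = -46.94 mGal
Complete Bouguer anomaly = -46.94 + 5.44 = -41.50 mGal

-41.5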